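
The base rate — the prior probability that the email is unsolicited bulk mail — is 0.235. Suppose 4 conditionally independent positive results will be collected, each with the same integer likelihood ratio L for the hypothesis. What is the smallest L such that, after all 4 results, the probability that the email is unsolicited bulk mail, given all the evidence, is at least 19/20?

Prior odds = 0.235/0.765 = 47/153.
Target odds = 0.95/0.05 = 19.
Need L⁴ ≥ 19 ÷ (47/153) = 2907/47.
2⁴ = 16 < 2907/47 ≤ 81 = 3⁴, so L = 3.

3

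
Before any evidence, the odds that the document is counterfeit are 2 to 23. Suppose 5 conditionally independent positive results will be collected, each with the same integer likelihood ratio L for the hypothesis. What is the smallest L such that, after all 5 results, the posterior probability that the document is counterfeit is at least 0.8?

3

Prior odds = 2/23.
Target odds = 0.8/0.2 = 4.
Need L⁵ ≥ 4 ÷ (2/23) = 46.
2⁵ = 32 < 46 ≤ 243 = 3⁵, so L = 3.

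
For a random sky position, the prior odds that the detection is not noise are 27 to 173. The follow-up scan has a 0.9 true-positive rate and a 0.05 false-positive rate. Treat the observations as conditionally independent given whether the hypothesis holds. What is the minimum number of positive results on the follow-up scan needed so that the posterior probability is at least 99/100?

3

Prior odds = 27/173.
Likelihood ratio of a positive result = 0.9/0.05 = 18.
Target odds: 0.99 ÷ 0.01 = 99.
Need (27/173) × 18ⁿ ≥ 99, i.e. 18ⁿ ≥ 1903/3.
18² = 324 falls short of 1903/3 but 18³ = 5832 reaches it, so n = 3.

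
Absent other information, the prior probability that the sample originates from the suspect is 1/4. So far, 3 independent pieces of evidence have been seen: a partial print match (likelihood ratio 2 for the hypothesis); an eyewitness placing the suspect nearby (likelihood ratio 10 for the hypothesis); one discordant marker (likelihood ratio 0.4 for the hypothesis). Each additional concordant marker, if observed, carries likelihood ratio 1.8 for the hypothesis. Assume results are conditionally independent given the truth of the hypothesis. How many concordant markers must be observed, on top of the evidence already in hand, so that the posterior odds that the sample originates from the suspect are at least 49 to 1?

5

Prior odds = 0.25/0.75 = 1/3.
Combined Bayes factor of the evidence already in hand = 2 × 10 × 0.4 = 8.
Odds after that evidence = (1/3) × 8 = 8/3.
Target odds = 49.
Need 1.8ⁿ ≥ 49 ÷ (8/3) = 18.375.
1.8⁴ = 10.4976 falls short of 18.375 but 1.8⁵ = 18.89568 reaches it, so n = 5.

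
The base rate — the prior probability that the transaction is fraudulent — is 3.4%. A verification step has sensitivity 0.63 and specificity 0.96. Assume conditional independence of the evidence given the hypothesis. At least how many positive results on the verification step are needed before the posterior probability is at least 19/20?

3

Prior odds = 0.034/0.966 = 17/483.
False-positive rate = 1 − 0.96 = 0.04; likelihood ratio of a positive = 0.63/0.04 = 15.75.
Target odds: 0.95 ÷ 0.05 = 19.
Require 15.75ⁿ ≥ 19 ÷ (17/483) = 9177/17.
15.75² = 248.0625 falls short of 9177/17 but 15.75³ = 3906.984375 reaches it, so n = 3.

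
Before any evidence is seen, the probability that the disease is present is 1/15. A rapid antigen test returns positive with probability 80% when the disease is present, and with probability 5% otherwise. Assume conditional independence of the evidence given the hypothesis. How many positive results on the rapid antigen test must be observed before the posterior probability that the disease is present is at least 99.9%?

Prior odds = (1/15)/(14/15) = 1/14.
Likelihood ratio of a positive result = 0.8/0.05 = 16.
Target odds: 0.999 ÷ 0.001 = 999.
Require 16ⁿ ≥ 999 ÷ (1/14) = 13986.
16³ = 4096 falls short of 13986 but 16⁴ = 65536 reaches it, so n = 4.

4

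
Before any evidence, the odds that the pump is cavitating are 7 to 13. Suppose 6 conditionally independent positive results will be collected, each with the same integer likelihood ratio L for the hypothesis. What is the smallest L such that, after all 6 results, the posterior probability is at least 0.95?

2

Prior odds = 7/13.
Target odds = 0.95/0.05 = 19.
Need L⁶ ≥ 19 ÷ (7/13) = 247/7.
1⁶ = 1 < 247/7 ≤ 64 = 2⁶, so L = 2.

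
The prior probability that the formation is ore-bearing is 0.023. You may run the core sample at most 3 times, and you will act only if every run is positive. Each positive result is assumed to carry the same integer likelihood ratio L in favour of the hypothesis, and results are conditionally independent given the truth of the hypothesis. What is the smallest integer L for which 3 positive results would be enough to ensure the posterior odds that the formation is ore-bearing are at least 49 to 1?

Prior odds = 0.023/0.977 = 23/977.
Target odds = 49.
Need L³ ≥ 49 ÷ (23/977) = 47873/23.
12³ = 1728 < 47873/23 ≤ 2197 = 13³, so L = 13.

13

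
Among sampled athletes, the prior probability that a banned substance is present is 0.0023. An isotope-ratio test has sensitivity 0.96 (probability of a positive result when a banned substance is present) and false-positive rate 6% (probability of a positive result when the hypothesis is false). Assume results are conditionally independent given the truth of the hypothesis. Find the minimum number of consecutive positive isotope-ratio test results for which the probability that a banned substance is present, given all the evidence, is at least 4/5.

Prior odds = 0.0023/0.9977 = 23/9977.
Likelihood ratio of a positive result = 0.96/0.06 = 16.
Target odds: 0.8 ÷ 0.2 = 4.
Require 16ⁿ ≥ 4 ÷ (23/9977) = 39908/23.
16² = 256 falls short of 39908/23 but 16³ = 4096 reaches it, so n = 3.

3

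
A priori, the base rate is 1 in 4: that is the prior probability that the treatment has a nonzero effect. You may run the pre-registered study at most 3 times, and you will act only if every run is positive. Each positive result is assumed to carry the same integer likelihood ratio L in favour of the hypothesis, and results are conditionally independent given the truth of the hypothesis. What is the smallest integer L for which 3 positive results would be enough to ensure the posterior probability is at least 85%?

Prior odds = 0.25/0.75 = 1/3.
Target odds = 0.85/0.15 = 17/3.
Need L³ ≥ 17/3 ÷ (1/3) = 17.
2³ = 8 < 17 ≤ 27 = 3³, so L = 3.

3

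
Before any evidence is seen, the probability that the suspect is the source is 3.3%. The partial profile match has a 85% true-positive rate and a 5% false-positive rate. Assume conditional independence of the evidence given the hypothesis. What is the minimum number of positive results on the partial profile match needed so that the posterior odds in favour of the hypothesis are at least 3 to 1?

2

Prior odds: 0.033 ÷ 0.967 = 33/967.
Likelihood ratio of a positive result = 0.85/0.05 = 17.
Target odds = 3.
Require 17ⁿ ≥ 3 ÷ (33/967) = 967/11.
17¹ = 17 falls short of 967/11 but 17² = 289 reaches it, so n = 2.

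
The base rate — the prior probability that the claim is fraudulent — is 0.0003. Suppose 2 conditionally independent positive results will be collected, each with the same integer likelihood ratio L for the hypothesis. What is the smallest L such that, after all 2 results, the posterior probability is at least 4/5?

Prior odds = 0.0003/0.9997 = 3/9997.
Target odds = 0.8/0.2 = 4.
Need L² ≥ 4 ÷ (3/9997) = 39988/3.
115² = 13225 < 39988/3 ≤ 13456 = 116², so L = 116.

116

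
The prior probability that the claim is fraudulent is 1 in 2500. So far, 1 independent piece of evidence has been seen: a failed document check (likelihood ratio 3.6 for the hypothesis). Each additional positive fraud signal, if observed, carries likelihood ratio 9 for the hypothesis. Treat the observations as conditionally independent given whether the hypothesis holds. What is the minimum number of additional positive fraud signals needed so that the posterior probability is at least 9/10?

Prior odds = 0.0004/0.9996 = 1/2499.
Bayes factor of the evidence already in hand = 3.6.
Odds after that evidence = (1/2499) × 3.6 = 6/4165.
Target odds = 0.9/0.1 = 9.
Need 9ⁿ ≥ 9 ÷ (6/4165) = 6247.5.
9³ = 729 falls short of 6247.5 but 9⁴ = 6561 reaches it, so n = 4.

4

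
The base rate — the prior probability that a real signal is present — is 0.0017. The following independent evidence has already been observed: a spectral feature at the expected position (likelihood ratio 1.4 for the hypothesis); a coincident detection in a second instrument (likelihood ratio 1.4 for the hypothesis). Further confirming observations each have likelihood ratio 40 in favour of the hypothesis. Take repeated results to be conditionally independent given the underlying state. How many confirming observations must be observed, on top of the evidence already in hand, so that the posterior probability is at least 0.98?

Prior odds = 0.0017/0.9983 = 17/9983.
Combined Bayes factor of the evidence already in hand = 1.4 × 1.4 = 1.96.
Odds after that evidence = (17/9983) × 1.96 = 833/249575.
Target odds = 0.98/0.02 = 49.
Need 40ⁿ ≥ 49 ÷ (833/249575) = 249575/17.
40² = 1600 falls short of 249575/17 but 40³ = 64000 reaches it, so n = 3.

3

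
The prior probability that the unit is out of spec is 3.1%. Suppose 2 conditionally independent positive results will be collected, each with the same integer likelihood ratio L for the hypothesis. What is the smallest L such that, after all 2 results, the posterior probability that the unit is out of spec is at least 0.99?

56

Prior odds = 0.031/0.969 = 31/969.
Target odds = 0.99/0.01 = 99.
Need L² ≥ 99 ÷ (31/969) = 95931/31.
55² = 3025 < 95931/31 ≤ 3136 = 56², so L = 56.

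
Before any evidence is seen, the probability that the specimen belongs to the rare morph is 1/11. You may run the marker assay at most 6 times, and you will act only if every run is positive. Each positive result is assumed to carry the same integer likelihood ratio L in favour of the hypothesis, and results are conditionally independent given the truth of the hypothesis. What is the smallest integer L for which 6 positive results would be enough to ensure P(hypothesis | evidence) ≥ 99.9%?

Prior odds = (1/11)/(10/11) = 0.1.
Target odds = 0.999/0.001 = 999.
Need L⁶ ≥ 999 ÷ 0.1 = 9990.
4⁶ = 4096 < 9990 ≤ 15625 = 5⁶, so L = 5.

5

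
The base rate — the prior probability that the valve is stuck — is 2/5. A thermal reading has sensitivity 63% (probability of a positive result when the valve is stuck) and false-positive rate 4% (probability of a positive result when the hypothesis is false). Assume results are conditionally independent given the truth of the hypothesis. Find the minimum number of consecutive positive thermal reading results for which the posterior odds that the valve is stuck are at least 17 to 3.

Prior odds = 0.4/0.6 = 2/3.
Likelihood ratio of a positive result = 0.63/0.04 = 15.75.
Target odds = 17/3.
Need (2/3) × 15.75ⁿ ≥ 17/3, i.e. 15.75ⁿ ≥ 8.5.
15.75¹ = 15.75, which meets the required 8.5; so n = 1.

1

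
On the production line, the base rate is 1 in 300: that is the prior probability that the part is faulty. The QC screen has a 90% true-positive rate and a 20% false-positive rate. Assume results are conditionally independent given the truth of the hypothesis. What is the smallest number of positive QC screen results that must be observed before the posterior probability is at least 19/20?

6

Prior odds = (1/300)/(299/300) = 1/299.
Likelihood ratio of a positive result = 0.9/0.2 = 4.5.
Target posterior odds = 0.95/0.05 = 19.
Require 4.5ⁿ ≥ 19 ÷ (1/299) = 5681.
4.5⁵ = 1845.28125 falls short of 5681 but 4.5⁶ = 8303.765625 reaches it, so n = 6.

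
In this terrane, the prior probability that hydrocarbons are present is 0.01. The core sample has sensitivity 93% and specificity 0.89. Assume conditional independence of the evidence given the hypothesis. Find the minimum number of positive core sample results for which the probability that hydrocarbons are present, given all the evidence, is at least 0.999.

6

Prior odds = 0.01/0.99 = 1/99.
False-positive rate = 1 − 0.89 = 0.11; likelihood ratio of a positive = 0.93/0.11 = 93/11.
Target odds: 0.999 ÷ 0.001 = 999.
Need (1/99) × (93/11)ⁿ ≥ 999, i.e. (93/11)ⁿ ≥ 98901.
(93/11)⁵ ≈43196.8 falls short of 98901 but (93/11)⁶ ≈365209 reaches it, so n = 6.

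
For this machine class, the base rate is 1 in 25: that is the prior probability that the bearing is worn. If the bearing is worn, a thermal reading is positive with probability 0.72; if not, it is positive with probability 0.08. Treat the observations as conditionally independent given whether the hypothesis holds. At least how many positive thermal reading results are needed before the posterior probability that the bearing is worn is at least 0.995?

4

Prior odds = 0.04/0.96 = 1/24.
Likelihood ratio of a positive = 0.72/0.08 = 9.
Target posterior odds = 0.995/0.005 = 199.
Need (1/24) × 9ⁿ ≥ 199, i.e. 9ⁿ ≥ 4776.
9³ = 729 falls short of 4776 but 9⁴ = 6561 reaches it, so n = 4.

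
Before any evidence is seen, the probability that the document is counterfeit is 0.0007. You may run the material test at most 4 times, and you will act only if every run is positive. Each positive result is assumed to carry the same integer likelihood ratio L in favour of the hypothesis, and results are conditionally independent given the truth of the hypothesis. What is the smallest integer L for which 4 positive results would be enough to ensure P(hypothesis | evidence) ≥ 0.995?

24

Prior odds = 0.0007/0.9993 = 7/9993.
Target odds = 0.995/0.005 = 199.
Need L⁴ ≥ 199 ÷ (7/9993) = 1988607/7.
23⁴ = 279841 < 1988607/7 ≤ 331776 = 24⁴, so L = 24.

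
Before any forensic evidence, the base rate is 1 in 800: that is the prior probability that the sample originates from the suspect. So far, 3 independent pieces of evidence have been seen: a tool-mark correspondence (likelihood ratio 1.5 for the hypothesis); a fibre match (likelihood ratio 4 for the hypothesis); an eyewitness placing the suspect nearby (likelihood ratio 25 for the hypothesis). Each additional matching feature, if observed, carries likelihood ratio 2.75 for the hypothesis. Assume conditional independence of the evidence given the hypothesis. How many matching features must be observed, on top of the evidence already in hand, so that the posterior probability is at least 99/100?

Prior odds = 0.00125/0.99875 = 1/799.
Combined Bayes factor of the evidence already in hand = 1.5 × 4 × 25 = 150.
Odds after that evidence = (1/799) × 150 = 150/799.
Target odds = 0.99/0.01 = 99.
Need 2.75ⁿ ≥ 99 ÷ (150/799) = 527.34.
2.75⁶ = 1771561/4096 falls short of 527.34 but 2.75⁷ = 19487171/16384 reaches it, so n = 7.

7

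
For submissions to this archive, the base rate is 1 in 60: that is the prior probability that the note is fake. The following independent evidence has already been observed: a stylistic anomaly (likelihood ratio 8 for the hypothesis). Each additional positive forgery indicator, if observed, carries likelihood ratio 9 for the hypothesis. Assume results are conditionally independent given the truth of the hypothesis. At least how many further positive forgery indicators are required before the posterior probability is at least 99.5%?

4

Prior odds = (1/60)/(59/60) = 1/59.
Bayes factor of the evidence already in hand = 8.
Odds after that evidence = (1/59) × 8 = 8/59.
Target odds = 0.995/0.005 = 199.
Need 9ⁿ ≥ 199 ÷ (8/59) = 1467.625.
9³ = 729 falls short of 1467.625 but 9⁴ = 6561 reaches it, so n = 4.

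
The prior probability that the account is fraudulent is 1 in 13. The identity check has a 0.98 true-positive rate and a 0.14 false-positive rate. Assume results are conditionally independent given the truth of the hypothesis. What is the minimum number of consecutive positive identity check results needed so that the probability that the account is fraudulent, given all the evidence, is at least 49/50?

Prior odds: (1/13) ÷ (12/13) = 1/12.
Likelihood ratio of a positive result = 0.98/0.14 = 7.
Target odds: 0.98 ÷ 0.02 = 49.
Need (1/12) × 7ⁿ ≥ 49, i.e. 7ⁿ ≥ 588.
7³ = 343 falls short of 588 but 7⁴ = 2401 reaches it, so n = 4.

4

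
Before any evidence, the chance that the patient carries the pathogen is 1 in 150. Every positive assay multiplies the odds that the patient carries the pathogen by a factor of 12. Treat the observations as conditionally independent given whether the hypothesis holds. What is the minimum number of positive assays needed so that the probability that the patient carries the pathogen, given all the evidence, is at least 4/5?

Prior odds: (1/150) ÷ (149/150) = 1/149.
Likelihood ratio per positive assay = 12.
Target odds: 0.8 ÷ 0.2 = 4.
Need (1/149) × 12ⁿ ≥ 4, i.e. 12ⁿ ≥ 596.
12² = 144 falls short of 596 but 12³ = 1728 reaches it, so n = 3.

3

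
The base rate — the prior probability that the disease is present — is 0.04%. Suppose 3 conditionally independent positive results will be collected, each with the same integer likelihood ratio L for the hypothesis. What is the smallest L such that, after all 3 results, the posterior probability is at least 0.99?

63

Prior odds = 0.0004/0.9996 = 1/2499.
Target odds = 0.99/0.01 = 99.
Need L³ ≥ 99 ÷ (1/2499) = 247401.
62³ = 238328 < 247401 ≤ 250047 = 63³, so L = 63.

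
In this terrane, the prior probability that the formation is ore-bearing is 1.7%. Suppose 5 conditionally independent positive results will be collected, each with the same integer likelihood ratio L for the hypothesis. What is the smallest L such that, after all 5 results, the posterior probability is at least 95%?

5

Prior odds = 0.017/0.983 = 17/983.
Target odds = 0.95/0.05 = 19.
Need L⁵ ≥ 19 ÷ (17/983) = 18677/17.
4⁵ = 1024 < 18677/17 ≤ 3125 = 5⁵, so L = 5.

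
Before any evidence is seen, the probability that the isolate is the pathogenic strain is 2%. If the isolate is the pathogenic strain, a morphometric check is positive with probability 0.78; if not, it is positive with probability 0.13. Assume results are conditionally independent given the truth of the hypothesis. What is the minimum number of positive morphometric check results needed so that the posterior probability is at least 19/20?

Prior odds = 0.02/0.98 = 1/49.
Likelihood ratio of a positive = 0.78/0.13 = 6.
Target odds: 0.95 ÷ 0.05 = 19.
Require 6ⁿ ≥ 19 ÷ (1/49) = 931.
6³ = 216 falls short of 931 but 6⁴ = 1296 reaches it, so n = 4.

4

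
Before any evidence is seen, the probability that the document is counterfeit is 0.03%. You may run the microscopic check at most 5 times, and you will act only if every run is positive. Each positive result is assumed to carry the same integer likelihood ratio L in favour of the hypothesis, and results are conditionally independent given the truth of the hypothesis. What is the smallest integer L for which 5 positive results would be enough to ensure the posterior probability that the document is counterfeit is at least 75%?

7

Prior odds = 0.0003/0.9997 = 3/9997.
Target odds = 0.75/0.25 = 3.
Need L⁵ ≥ 3 ÷ (3/9997) = 9997.
6⁵ = 7776 < 9997 ≤ 16807 = 7⁵, so L = 7.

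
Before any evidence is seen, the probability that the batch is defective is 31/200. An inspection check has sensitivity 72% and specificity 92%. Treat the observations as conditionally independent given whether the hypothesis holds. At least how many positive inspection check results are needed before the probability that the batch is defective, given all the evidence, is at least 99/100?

Prior odds: 0.155 ÷ 0.845 = 31/169.
False-positive rate = 1 − 0.92 = 0.08; likelihood ratio of a positive = 0.72/0.08 = 9.
Target posterior odds = 0.99/0.01 = 99.
Require 9ⁿ ≥ 99 ÷ (31/169) = 16731/31.
9² = 81 falls short of 16731/31 but 9³ = 729 reaches it, so n = 3.

3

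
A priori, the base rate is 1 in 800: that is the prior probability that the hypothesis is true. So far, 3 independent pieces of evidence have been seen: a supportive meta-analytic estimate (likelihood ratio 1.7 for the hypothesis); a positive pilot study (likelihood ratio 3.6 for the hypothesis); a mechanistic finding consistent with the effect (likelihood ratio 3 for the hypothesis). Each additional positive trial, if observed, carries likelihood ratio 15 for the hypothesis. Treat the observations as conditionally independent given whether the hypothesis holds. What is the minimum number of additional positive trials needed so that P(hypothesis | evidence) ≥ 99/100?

Prior odds = 0.00125/0.99875 = 1/799.
Combined Bayes factor of the evidence already in hand = 1.7 × 3.6 × 3 = 18.36.
Odds after that evidence = (1/799) × 18.36 = 27/1175.
Target odds = 0.99/0.01 = 99.
Need 15ⁿ ≥ 99 ÷ (27/1175) = 12925/3.
15³ = 3375 falls short of 12925/3 but 15⁴ = 50625 reaches it, so n = 4.

4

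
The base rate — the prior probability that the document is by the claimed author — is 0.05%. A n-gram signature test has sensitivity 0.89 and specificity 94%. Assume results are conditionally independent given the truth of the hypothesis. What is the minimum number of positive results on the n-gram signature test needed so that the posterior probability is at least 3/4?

Prior odds: 0.0005 ÷ 0.9995 = 1/1999.
False-positive rate = 1 − 0.94 = 0.06; likelihood ratio of a positive = 0.89/0.06 = 89/6.
Target odds: 0.75 ÷ 0.25 = 3.
Need (1/1999) × (89/6)ⁿ ≥ 3, i.e. (89/6)ⁿ ≥ 5997.
(89/6)³ = 704969/216 falls short of 5997 but (89/6)⁴ = 62742241/1296 reaches it, so n = 4.

4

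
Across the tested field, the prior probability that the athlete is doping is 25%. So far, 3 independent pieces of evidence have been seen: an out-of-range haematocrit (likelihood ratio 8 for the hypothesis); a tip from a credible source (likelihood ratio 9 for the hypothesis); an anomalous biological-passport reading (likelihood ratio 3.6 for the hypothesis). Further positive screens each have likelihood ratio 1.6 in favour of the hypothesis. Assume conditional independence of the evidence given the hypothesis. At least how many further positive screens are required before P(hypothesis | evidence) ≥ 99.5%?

Prior odds = 0.25/0.75 = 1/3.
Combined Bayes factor of the evidence already in hand = 8 × 9 × 3.6 = 259.2.
Odds after that evidence = (1/3) × 259.2 = 86.4.
Target odds = 0.995/0.005 = 199.
Need 1.6ⁿ ≥ 199 ÷ 86.4 = 995/432.
1.6¹ = 1.6 falls short of 995/432 but 1.6² = 2.56 reaches it, so n = 2.

2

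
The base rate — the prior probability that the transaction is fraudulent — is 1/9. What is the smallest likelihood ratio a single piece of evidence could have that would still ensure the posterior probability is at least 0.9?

72

Prior odds = (1/9)/(8/9) = 0.125.
Target odds = 0.9/0.1 = 9.
Required Bayes factor = 9 ÷ 0.125 = 72.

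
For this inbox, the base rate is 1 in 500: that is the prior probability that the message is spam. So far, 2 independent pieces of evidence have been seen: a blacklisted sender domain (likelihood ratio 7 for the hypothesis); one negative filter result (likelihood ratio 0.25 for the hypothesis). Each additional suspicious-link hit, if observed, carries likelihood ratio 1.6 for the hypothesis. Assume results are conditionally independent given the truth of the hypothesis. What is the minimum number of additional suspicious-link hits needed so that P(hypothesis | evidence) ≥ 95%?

Prior odds = 0.002/0.998 = 1/499.
Combined Bayes factor of the evidence already in hand = 7 × 0.25 = 1.75.
Odds after that evidence = (1/499) × 1.75 = 7/1996.
Target odds = 0.95/0.05 = 19.
Need 1.6ⁿ ≥ 19 ÷ (7/1996) = 37924/7.
1.6¹⁸ ≈4722.37 falls short of 37924/7 but 1.6¹⁹ ≈7555.79 reaches it, so n = 19.

19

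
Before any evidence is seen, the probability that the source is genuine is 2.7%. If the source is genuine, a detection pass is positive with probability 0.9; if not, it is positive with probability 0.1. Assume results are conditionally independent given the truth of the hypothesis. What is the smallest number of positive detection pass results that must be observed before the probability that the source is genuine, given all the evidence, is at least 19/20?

Prior odds: 0.027 ÷ 0.973 = 27/973.
Likelihood ratio of a positive = 0.9/0.1 = 9.
Target posterior odds = 0.95/0.05 = 19.
Require 9ⁿ ≥ 19 ÷ (27/973) = 18487/27.
9² = 81 falls short of 18487/27 but 9³ = 729 reaches it, so n = 3.

3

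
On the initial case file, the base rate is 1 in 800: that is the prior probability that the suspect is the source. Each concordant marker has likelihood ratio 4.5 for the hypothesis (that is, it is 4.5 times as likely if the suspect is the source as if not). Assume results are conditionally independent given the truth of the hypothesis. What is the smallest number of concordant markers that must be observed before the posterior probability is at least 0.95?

Prior odds: 0.00125 ÷ 0.99875 = 1/799.
Likelihood ratio per concordant marker = 4.5.
Target posterior odds = 0.95/0.05 = 19.
Require 4.5ⁿ ≥ 19 ÷ (1/799) = 15181.
4.5⁶ = 8303.765625 falls short of 15181 but 4.5⁷ = 4782969/128 reaches it, so n = 7.

7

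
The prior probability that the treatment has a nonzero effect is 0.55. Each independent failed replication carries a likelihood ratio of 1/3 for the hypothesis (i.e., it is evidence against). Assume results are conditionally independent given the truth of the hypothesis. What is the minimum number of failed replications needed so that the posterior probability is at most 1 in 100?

Prior odds: 0.55 ÷ 0.45 = 11/9.
Likelihood ratio per failed replication = 1/3.
Target posterior odds = 0.01/0.99 = 1/99.
Require (1/3)ⁿ ≤ 1/99 ÷ (11/9) = 1/121.
(1/3)⁴ = 1/81 is still above 1/121 but (1/3)⁵ = 1/243 is at or below it, so n = 5.

5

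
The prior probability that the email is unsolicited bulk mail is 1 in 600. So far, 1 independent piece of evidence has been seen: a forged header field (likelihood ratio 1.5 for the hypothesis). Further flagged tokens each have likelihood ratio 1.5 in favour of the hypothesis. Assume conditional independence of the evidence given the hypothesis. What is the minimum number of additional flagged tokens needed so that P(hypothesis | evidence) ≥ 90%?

21

Prior odds = (1/600)/(599/600) = 1/599.
Bayes factor of the evidence already in hand = 1.5.
Odds after that evidence = (1/599) × 1.5 = 3/1198.
Target odds = 0.9/0.1 = 9.
Need 1.5ⁿ ≥ 9 ÷ (3/1198) = 3594.
1.5²⁰ ≈3325.26 falls short of 3594 but 1.5²¹ ≈4987.89 reaches it, so n = 21.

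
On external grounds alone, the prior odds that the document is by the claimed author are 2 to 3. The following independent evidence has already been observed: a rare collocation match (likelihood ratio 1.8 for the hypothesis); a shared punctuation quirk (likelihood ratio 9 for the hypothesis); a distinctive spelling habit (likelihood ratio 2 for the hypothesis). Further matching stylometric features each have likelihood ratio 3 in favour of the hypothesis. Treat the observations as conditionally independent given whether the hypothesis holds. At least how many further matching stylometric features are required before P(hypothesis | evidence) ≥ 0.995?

3

Prior odds = 2/3.
Combined Bayes factor of the evidence already in hand = 1.8 × 9 × 2 = 32.4.
Odds after that evidence = (2/3) × 32.4 = 21.6.
Target odds = 0.995/0.005 = 199.
Need 3ⁿ ≥ 199 ÷ 21.6 = 995/108.
3² = 9 falls short of 995/108 but 3³ = 27 reaches it, so n = 3.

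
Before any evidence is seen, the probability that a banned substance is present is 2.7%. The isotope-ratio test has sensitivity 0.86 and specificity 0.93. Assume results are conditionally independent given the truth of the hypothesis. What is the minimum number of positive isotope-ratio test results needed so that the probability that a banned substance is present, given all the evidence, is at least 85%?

3

Prior odds: 0.027 ÷ 0.973 = 27/973.
False-positive rate = 1 − 0.93 = 0.07; likelihood ratio of a positive = 0.86/0.07 = 86/7.
Target odds: 0.85 ÷ 0.15 = 17/3.
Need (27/973) × (86/7)ⁿ ≥ 17/3, i.e. (86/7)ⁿ ≥ 16541/81.
(86/7)² = 7396/49 falls short of 16541/81 but (86/7)³ = 636056/343 reaches it, so n = 3.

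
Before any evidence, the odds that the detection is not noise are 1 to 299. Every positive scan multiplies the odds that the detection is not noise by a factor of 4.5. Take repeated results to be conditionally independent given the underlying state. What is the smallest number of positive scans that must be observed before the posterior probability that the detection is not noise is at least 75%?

Prior odds = 1/299.
Likelihood ratio per positive scan = 4.5.
Target posterior odds = 0.75/0.25 = 3.
Require 4.5ⁿ ≥ 3 ÷ (1/299) = 897.
4.5⁴ = 410.0625 falls short of 897 but 4.5⁵ = 1845.28125 reaches it, so n = 5.

5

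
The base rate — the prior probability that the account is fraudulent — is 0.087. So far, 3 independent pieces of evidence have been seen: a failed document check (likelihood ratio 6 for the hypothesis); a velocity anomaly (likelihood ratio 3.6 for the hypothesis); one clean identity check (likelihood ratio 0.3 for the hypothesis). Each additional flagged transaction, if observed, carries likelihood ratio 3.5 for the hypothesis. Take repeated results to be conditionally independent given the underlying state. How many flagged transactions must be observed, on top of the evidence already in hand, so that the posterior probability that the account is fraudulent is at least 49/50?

Prior odds = 0.087/0.913 = 87/913.
Combined Bayes factor of the evidence already in hand = 6 × 3.6 × 0.3 = 6.48.
Odds after that evidence = (87/913) × 6.48 = 14094/22825.
Target odds = 0.98/0.02 = 49.
Need 3.5ⁿ ≥ 49 ÷ (14094/22825) = 1118425/14094.
3.5³ = 42.875 falls short of 1118425/14094 but 3.5⁴ = 150.0625 reaches it, so n = 4.

4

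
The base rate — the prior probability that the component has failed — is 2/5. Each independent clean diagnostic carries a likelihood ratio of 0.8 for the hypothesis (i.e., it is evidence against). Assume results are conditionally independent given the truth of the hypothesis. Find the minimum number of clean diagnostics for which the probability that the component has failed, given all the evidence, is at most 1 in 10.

Prior odds: 0.4 ÷ 0.6 = 2/3.
Likelihood ratio per clean diagnostic = 0.8.
Target posterior odds = 0.1/0.9 = 1/9.
Require 0.8ⁿ ≤ 1/9 ÷ (2/3) = 1/6.
0.8⁸ = 65536/390625 is still above 1/6 but 0.8⁹ = 262144/1953125 is at or below it, so n = 9.

9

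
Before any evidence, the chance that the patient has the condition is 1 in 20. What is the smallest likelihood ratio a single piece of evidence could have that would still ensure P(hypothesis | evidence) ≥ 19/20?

Prior odds = 0.05/0.95 = 1/19.
Target odds = 0.95/0.05 = 19.
Required Bayes factor = 19 ÷ (1/19) = 361.

361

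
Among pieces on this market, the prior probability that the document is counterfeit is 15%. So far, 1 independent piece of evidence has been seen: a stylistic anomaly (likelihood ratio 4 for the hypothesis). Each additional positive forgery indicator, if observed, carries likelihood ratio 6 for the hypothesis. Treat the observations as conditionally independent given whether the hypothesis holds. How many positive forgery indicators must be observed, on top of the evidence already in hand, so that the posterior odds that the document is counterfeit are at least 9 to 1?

2

Prior odds = 0.15/0.85 = 3/17.
Bayes factor of the evidence already in hand = 4.
Odds after that evidence = (3/17) × 4 = 12/17.
Target odds = 9.
Need 6ⁿ ≥ 9 ÷ (12/17) = 12.75.
6¹ = 6 falls short of 12.75 but 6² = 36 reaches it, so n = 2.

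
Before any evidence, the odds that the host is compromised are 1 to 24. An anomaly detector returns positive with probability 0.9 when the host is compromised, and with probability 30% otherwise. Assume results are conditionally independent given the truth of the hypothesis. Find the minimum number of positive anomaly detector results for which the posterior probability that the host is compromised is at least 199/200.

Prior odds = 1/24.
Likelihood ratio of a positive result = 0.9/0.3 = 3.
Target posterior odds = 0.995/0.005 = 199.
Need (1/24) × 3ⁿ ≥ 199, i.e. 3ⁿ ≥ 4776.
3⁷ = 2187 falls short of 4776 but 3⁸ = 6561 reaches it, so n = 8.

8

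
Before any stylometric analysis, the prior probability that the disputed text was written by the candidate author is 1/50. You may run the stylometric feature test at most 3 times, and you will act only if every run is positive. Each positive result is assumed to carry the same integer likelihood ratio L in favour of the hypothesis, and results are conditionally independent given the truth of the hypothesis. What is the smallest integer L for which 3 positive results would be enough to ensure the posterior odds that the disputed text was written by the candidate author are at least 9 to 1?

Prior odds = 0.02/0.98 = 1/49.
Target odds = 9.
Need L³ ≥ 9 ÷ (1/49) = 441.
7³ = 343 < 441 ≤ 512 = 8³, so L = 8.

8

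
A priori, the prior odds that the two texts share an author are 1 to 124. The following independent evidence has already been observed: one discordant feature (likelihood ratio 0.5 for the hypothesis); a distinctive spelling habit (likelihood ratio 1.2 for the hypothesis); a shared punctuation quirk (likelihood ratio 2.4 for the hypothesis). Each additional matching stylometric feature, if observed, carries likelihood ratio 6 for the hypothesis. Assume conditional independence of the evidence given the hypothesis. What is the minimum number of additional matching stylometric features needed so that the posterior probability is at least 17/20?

Prior odds = 1/124.
Combined Bayes factor of the evidence already in hand = 0.5 × 1.2 × 2.4 = 1.44.
Odds after that evidence = (1/124) × 1.44 = 9/775.
Target odds = 0.85/0.15 = 17/3.
Need 6ⁿ ≥ 17/3 ÷ (9/775) = 13175/27.
6³ = 216 falls short of 13175/27 but 6⁴ = 1296 reaches it, so n = 4.

4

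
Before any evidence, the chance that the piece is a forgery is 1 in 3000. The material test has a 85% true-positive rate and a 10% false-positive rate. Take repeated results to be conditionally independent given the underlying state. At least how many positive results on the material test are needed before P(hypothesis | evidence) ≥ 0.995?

Prior odds = (1/3000)/(2999/3000) = 1/2999.
Likelihood ratio of a positive result = 0.85/0.1 = 8.5.
Target odds: 0.995 ÷ 0.005 = 199.
Need (1/2999) × 8.5ⁿ ≥ 199, i.e. 8.5ⁿ ≥ 596801.
8.5⁶ = 24137569/64 falls short of 596801 but 8.5⁷ = 410338673/128 reaches it, so n = 7.

7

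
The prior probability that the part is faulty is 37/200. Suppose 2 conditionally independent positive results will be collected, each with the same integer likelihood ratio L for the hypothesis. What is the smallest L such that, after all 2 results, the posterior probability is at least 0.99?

Prior odds = 0.185/0.815 = 37/163.
Target odds = 0.99/0.01 = 99.
Need L² ≥ 99 ÷ (37/163) = 16137/37.
20² = 400 < 16137/37 ≤ 441 = 21², so L = 21.

21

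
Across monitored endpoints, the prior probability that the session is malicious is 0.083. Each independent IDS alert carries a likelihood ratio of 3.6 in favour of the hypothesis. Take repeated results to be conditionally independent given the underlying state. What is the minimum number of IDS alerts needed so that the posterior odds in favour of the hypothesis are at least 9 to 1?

Prior odds: 0.083 ÷ 0.917 = 83/917.
Likelihood ratio per IDS alert = 3.6.
Target odds = 9.
Require 3.6ⁿ ≥ 9 ÷ (83/917) = 8253/83.
3.6³ = 46.656 falls short of 8253/83 but 3.6⁴ = 167.9616 reaches it, so n = 4.

4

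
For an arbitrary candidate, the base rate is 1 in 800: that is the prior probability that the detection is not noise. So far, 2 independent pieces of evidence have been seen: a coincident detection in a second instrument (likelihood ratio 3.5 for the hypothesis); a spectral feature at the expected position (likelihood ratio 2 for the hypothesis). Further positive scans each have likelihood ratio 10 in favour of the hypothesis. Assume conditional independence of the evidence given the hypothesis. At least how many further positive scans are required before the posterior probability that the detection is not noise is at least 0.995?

5

Prior odds = 0.00125/0.99875 = 1/799.
Combined Bayes factor of the evidence already in hand = 3.5 × 2 = 7.
Odds after that evidence = (1/799) × 7 = 7/799.
Target odds = 0.995/0.005 = 199.
Need 10ⁿ ≥ 199 ÷ (7/799) = 159001/7.
10⁴ = 10000 falls short of 159001/7 but 10⁵ = 100000 reaches it, so n = 5.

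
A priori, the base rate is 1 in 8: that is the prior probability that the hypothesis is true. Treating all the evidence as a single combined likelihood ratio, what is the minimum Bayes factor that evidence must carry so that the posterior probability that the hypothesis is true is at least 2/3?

Prior odds = 0.125/0.875 = 1/7.
Target odds = (2/3)/(1/3) = 2.
Required Bayes factor = 2 ÷ (1/7) = 14.

14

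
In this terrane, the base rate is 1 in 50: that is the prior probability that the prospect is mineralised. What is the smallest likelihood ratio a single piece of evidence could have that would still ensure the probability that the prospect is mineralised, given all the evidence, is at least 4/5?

Prior odds = 0.02/0.98 = 1/49.
Target odds = 0.8/0.2 = 4.
Required Bayes factor = 4 ÷ (1/49) = 196.

196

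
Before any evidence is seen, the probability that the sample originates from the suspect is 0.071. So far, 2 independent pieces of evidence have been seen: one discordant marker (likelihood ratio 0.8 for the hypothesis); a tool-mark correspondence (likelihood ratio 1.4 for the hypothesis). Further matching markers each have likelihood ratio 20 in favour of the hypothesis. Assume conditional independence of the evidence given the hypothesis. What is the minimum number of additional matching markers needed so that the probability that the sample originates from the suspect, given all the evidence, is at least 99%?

Prior odds = 0.071/0.929 = 71/929.
Combined Bayes factor of the evidence already in hand = 0.8 × 1.4 = 1.12.
Odds after that evidence = (71/929) × 1.12 = 1988/23225.
Target odds = 0.99/0.01 = 99.
Need 20ⁿ ≥ 99 ÷ (1988/23225) = 2299275/1988.
20² = 400 falls short of 2299275/1988 but 20³ = 8000 reaches it, so n = 3.

3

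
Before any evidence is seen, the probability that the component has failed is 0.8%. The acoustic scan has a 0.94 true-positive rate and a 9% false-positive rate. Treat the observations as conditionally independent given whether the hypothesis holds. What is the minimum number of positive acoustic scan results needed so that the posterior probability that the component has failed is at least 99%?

5

Prior odds: 0.008 ÷ 0.992 = 1/124.
Likelihood ratio of a positive result = 0.94/0.09 = 94/9.
Target odds: 0.99 ÷ 0.01 = 99.
Require (94/9)ⁿ ≥ 99 ÷ (1/124) = 12276.
(94/9)⁴ = 78074896/6561 falls short of 12276 but (94/9)⁵ ≈124287 reaches it, so n = 5.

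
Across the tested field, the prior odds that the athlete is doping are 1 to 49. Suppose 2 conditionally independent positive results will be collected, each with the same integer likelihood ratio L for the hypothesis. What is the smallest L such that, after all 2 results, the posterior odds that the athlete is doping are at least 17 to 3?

Prior odds = 1/49.
Target odds = 17/3.
Need L² ≥ 17/3 ÷ (1/49) = 833/3.
16² = 256 < 833/3 ≤ 289 = 17², so L = 17.

17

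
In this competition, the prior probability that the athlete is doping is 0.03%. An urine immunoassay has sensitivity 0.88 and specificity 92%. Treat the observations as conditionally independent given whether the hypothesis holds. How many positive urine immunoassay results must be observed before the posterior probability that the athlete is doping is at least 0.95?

5

Prior odds = 0.0003/0.9997 = 3/9997.
False-positive rate = 1 − 0.92 = 0.08; likelihood ratio of a positive = 0.88/0.08 = 11.
Target odds: 0.95 ÷ 0.05 = 19.
Require 11ⁿ ≥ 19 ÷ (3/9997) = 189943/3.
11⁴ = 14641 falls short of 189943/3 but 11⁵ = 161051 reaches it, so n = 5.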